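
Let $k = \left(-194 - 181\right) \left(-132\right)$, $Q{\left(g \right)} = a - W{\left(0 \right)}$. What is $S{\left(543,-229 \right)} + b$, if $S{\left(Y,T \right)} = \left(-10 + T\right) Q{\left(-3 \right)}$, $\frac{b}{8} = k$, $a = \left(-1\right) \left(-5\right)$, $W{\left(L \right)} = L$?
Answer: $394805$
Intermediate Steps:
$a = 5$
$Q{\left(g \right)} = 5$ ($Q{\left(g \right)} = 5 - 0 = 5 + 0 = 5$)
$k = 49500$ ($k = \left(-375\right) \left(-132\right) = 49500$)
$b = 396000$ ($b = 8 \cdot 49500 = 396000$)
$S{\left(Y,T \right)} = -50 + 5 T$ ($S{\left(Y,T \right)} = \left(-10 + T\right) 5 = -50 + 5 T$)
$S{\left(543,-229 \right)} + b = \left(-50 + 5 \left(-229\right)\right) + 396000 = \left(-50 - 1145\right) + 396000 = -1195 + 396000 = 394805$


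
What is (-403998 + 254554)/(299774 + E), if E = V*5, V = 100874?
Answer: -37361/201036 ≈ -0.18584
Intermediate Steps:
E = 504370 (E = 100874*5 = 504370)
(-403998 + 254554)/(299774 + E) = (-403998 + 254554)/(299774 + 504370) = -149444/804144 = -149444*1/804144 = -37361/201036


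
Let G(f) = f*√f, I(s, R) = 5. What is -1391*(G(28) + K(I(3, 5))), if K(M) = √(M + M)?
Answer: -77896*√7 - 1391*√10 ≈ -2.1049e+5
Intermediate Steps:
K(M) = √2*√M (K(M) = √(2*M) = √2*√M)
G(f) = f^(3/2)
-1391*(G(28) + K(I(3, 5))) = -1391*(28^(3/2) + √2*√5) = -1391*(56*√7 + √10) = -1391*(√10 + 56*√7) = -77896*√7 - 1391*√10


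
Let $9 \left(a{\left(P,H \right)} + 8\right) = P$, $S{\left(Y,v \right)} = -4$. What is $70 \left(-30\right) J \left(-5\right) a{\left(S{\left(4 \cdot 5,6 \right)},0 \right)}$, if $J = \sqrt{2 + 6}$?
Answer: $- \frac{532000 \sqrt{2}}{3} \approx -2.5079 \cdot 10^{5}$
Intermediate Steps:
$a{\left(P,H \right)} = -8 + \frac{P}{9}$
$J = 2 \sqrt{2}$ ($J = \sqrt{8} = 2 \sqrt{2} \approx 2.8284$)
$70 \left(-30\right) J \left(-5\right) a{\left(S{\left(4 \cdot 5,6 \right)},0 \right)} = 70 \left(-30\right) 2 \sqrt{2} \left(-5\right) \left(-8 + \frac{1}{9} \left(-4\right)\right) = - 2100 - 10 \sqrt{2} \left(-8 - \frac{4}{9}\right) = - 2100 - 10 \sqrt{2} \left(- \frac{76}{9}\right) = - 2100 \frac{760 \sqrt{2}}{9} = - \frac{532000 \sqrt{2}}{3}$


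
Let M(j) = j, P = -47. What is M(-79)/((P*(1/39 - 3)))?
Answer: -3081/5452 ≈ -0.56511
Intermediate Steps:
M(-79)/((P*(1/39 - 3))) = -79*(-1/(47*(1/39 - 3))) = -79/((-47*(-116/39))) = -79/5452/39 = -79*39/5452 = -3081/5452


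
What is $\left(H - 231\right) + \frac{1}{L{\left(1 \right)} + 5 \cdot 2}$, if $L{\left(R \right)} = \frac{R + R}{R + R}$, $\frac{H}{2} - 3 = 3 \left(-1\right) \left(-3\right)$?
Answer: $- \frac{2276}{11} \approx -206.91$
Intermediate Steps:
$H = 24$ ($H = 6 + 2 \cdot 3 \left(-1\right) \left(-3\right) = 6 + 2 \left(\left(-3\right) \left(-3\right)\right) = 6 + 2 \cdot 9 = 6 + 18 = 24$)
$L{\left(R \right)} = 1$ ($L{\left(R \right)} = \frac{2 R}{2 R} = 2 R \frac{1}{2 R} = 1$)
$\left(H - 231\right) + \frac{1}{L{\left(1 \right)} + 5 \cdot 2} = \left(24 - 231\right) + \frac{1}{1 + 5 \cdot 2} = -207 + \frac{1}{1 + 10} = -207 + \frac{1}{11} = - \frac{2276}{11}$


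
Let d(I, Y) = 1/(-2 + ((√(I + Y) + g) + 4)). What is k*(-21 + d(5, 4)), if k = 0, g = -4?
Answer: 0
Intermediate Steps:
d(I, Y) = 1/(-2 + √(I + Y)) (d(I, Y) = 1/(-2 + ((√(I + Y) - 4) + 4)) = 1/(-2 + ((-4 + √(I + Y)) + 4)) = 1/(-2 + √(I + Y)))
k*(-21 + d(5, 4)) = 0*(-21 + 1/(-2 + √(5 + 4))) = 0*(-21 + 1/(-2 + √9)) = 0*(-21 + 1/(-2 + 3)) = 0*(-21 + 1/1) = 0*(-21 + 1) = 0*(-20) = 0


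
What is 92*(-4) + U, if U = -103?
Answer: -471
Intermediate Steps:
92*(-4) + U = 92*(-4) - 103 = -368 - 103 = -471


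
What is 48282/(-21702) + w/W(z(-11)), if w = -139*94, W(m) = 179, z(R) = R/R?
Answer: -48700135/647443 ≈ -75.219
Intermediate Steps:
z(R) = 1
w = -13066
48282/(-21702) + w/W(z(-11)) = 48282/(-21702) - 13066/179 = 48282*(-1/21702) - 13066*1/179 = -8047/3617 - 13066/179 = -48700135/647443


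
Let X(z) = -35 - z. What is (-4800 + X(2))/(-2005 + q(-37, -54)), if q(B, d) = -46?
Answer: 691/293 ≈ 2.3584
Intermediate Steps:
(-4800 + X(2))/(-2005 + q(-37, -54)) = (-4800 + (-35 - 1*2))/(-2005 - 46) = (-4800 + (-35 - 2))/(-2051) = (-4800 - 37)*(-1/2051) = -4837*(-1/2051) = 691/293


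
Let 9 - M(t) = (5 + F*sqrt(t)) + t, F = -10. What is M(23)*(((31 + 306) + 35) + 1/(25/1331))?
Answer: -201989/25 + 21262*sqrt(23)/5 ≈ 12314.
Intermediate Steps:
M(t) = 4 - t + 10*sqrt(t) (M(t) = 9 - ((5 - 10*sqrt(t)) + t) = 9 - (5 + t - 10*sqrt(t)) = 9 + (-5 - t + 10*sqrt(t)) = 4 - t + 10*sqrt(t))
M(23)*(((31 + 306) + 35) + 1/(25/1331)) = (4 - 1*23 + 10*sqrt(23))*(((31 + 306) + 35) + 1/(25/1331)) = (4 - 23 + 10*sqrt(23))*((337 + 35) + 1/(25*(1/1331))) = (-19 + 10*sqrt(23))*(372 + 1/(25/1331)) = (-19 + 10*sqrt(23))*(372 + 1331/25) = (-19 + 10*sqrt(23))*(10631/25) = -201989/25 + 21262*sqrt(23)/5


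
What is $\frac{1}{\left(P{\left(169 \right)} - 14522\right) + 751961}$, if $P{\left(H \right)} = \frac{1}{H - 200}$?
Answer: $\frac{31}{22860608} \approx 1.356 \cdot 10^{-6}$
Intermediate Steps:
$P{\left(H \right)} = \frac{1}{-200 + H}$
$\frac{1}{\left(P{\left(169 \right)} - 14522\right) + 751961} = \frac{1}{\left(\frac{1}{-200 + 169} - 14522\right) + 751961} = \frac{1}{\left(\frac{1}{-31} - 14522\right) + 751961} = \frac{1}{\left(- \frac{1}{31} - 14522\right) + 751961} = \frac{1}{- \frac{450183}{31} + 751961} = \frac{1}{\frac{22860608}{31}} = \frac{31}{22860608}$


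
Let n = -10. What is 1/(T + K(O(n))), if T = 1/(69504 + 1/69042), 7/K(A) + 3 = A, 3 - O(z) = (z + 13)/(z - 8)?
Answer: 4798695169/201545266140 ≈ 0.023810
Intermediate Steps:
O(z) = 3 - (13 + z)/(-8 + z) (O(z) = 3 - (z + 13)/(z - 8) = 3 - (13 + z)/(-8 + z))
K(A) = 7/(-3 + A)
T = 69042/4798695169 (T = 1/(69504 + 1/69042) = 1/(4798695169/69042) = 69042/4798695169 ≈ 1.4388e-5)
1/(T + K(O(n))) = 1/(69042/4798695169 + 7/(-3 + (-37 + 2*(-10))/(-8 - 10))) = 1/(69042/4798695169 + 7/(-3 + (-37 - 20)/(-18))) = 1/(69042/4798695169 + 7/(-3 - 1/18*(-57))) = 1/(69042/4798695169 + 7/(-3 + 19/6)) = 1/(69042/4798695169 + 7/(⅙)) = 1/(69042/4798695169 + 7*6) = 1/(69042/4798695169 + 42) = 1/(201545266140/4798695169) = 4798695169/201545266140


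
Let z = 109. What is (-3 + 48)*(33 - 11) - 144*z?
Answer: -14706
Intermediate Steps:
(-3 + 48)*(33 - 11) - 144*z = (-3 + 48)*(33 - 11) - 144*109 = 45*22 - 15696 = 990 - 15696 = -14706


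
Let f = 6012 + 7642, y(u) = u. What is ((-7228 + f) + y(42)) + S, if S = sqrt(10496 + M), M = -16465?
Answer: 6468 + I*sqrt(5969) ≈ 6468.0 + 77.259*I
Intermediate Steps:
f = 13654
S = I*sqrt(5969) (S = sqrt(10496 - 16465) = sqrt(-5969) = I*sqrt(5969) ≈ 77.259*I)
((-7228 + f) + y(42)) + S = ((-7228 + 13654) + 42) + I*sqrt(5969) = (6426 + 42) + I*sqrt(5969) = 6468 + I*sqrt(5969)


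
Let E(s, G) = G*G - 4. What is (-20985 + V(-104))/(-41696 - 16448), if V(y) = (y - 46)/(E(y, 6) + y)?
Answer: 251795/697728 ≈ 0.36088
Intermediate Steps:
E(s, G) = -4 + G² (E(s, G) = G² - 4 = -4 + G²)
V(y) = (-46 + y)/(32 + y) (V(y) = (y - 46)/((-4 + 6²) + y) = (-46 + y)/((-4 + 36) + y) = (-46 + y)/(32 + y))
(-20985 + V(-104))/(-41696 - 16448) = (-20985 + (-46 - 104)/(32 - 104))/(-41696 - 16448) = (-20985 - 150/(-72))/(-58144) = (-20985 - 1/72*(-150))*(-1/58144) = (-20985 + 25/12)*(-1/58144) = -251795/12*(-1/58144) = 251795/697728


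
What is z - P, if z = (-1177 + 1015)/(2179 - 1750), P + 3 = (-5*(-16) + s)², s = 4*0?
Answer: -914825/143 ≈ -6397.4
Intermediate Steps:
s = 0
P = 6397 (P = -3 + (-5*(-16) + 0)² = -3 + (80 + 0)² = -3 + 80² = -3 + 6400 = 6397)
z = -54/143 (z = -162/429 = -162*1/429 = -54/143 ≈ -0.37762)
z - P = -54/143 - 1*6397 = -54/143 - 6397 = -914825/143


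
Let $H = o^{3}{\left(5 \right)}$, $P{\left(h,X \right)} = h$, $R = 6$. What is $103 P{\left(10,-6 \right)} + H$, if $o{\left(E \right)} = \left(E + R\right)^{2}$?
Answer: $1772591$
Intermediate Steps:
$o{\left(E \right)} = \left(6 + E\right)^{2}$ ($o{\left(E \right)} = \left(E + 6\right)^{2} = \left(6 + E\right)^{2}$)
$H = 1771561$ ($H = \left(\left(6 + 5\right)^{2}\right)^{3} = \left(11^{2}\right)^{3} = 121^{3} = 1771561$)
$103 P{\left(10,-6 \right)} + H = 103 \cdot 10 + 1771561 = 1030 + 1771561 = 1772591$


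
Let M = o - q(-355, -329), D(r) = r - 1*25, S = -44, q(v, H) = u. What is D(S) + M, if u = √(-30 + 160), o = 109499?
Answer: 109430 - √130 ≈ 1.0942e+5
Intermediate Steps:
u = √130 ≈ 11.402
q(v, H) = √130
D(r) = -25 + r (D(r) = r - 25 = -25 + r)
M = 109499 - √130 ≈ 1.0949e+5
D(S) + M = (-25 - 44) + (109499 - √130) = -69 + (109499 - √130) = 109430 - √130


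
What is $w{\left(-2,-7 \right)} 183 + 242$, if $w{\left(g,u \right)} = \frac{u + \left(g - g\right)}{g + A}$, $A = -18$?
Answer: $\frac{6121}{20} \approx 306.05$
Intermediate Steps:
$w{\left(g,u \right)} = \frac{u}{-18 + g}$ ($w{\left(g,u \right)} = \frac{u + \left(g - g\right)}{g - 18} = \frac{u + 0}{-18 + g} = \frac{u}{-18 + g}$)
$w{\left(-2,-7 \right)} 183 + 242 = - \frac{7}{-18 - 2} \cdot 183 + 242 = - \frac{7}{-20} \cdot 183 + 242 = \left(-7\right) \left(- \frac{1}{20}\right) 183 + 242 = \frac{7}{20} \cdot 183 + 242 = \frac{1281}{20} + 242 = \frac{6121}{20}$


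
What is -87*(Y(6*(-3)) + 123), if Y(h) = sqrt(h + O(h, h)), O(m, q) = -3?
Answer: -10701 - 87*I*sqrt(21) ≈ -10701.0 - 398.68*I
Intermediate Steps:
Y(h) = sqrt(-3 + h) (Y(h) = sqrt(h - 3) = sqrt(-3 + h))
-87*(Y(6*(-3)) + 123) = -87*(sqrt(-3 + 6*(-3)) + 123) = -87*(sqrt(-3 - 18) + 123) = -87*(sqrt(-21) + 123) = -87*(I*sqrt(21) + 123) = -87*(123 + I*sqrt(21)) = -10701 - 87*I*sqrt(21)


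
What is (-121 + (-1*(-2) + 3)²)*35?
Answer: -3360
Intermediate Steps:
(-121 + (-1*(-2) + 3)²)*35 = (-121 + (2 + 3)²)*35 = (-121 + 5²)*35 = (-121 + 25)*35 = -96*35 = -3360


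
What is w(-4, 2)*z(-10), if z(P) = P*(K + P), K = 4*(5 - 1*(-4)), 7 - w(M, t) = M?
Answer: -2860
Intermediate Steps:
w(M, t) = 7 - M
K = 36 (K = 4*(5 + 4) = 4*9 = 36)
z(P) = P*(36 + P)
w(-4, 2)*z(-10) = (7 - 1*(-4))*(-10*(36 - 10)) = (7 + 4)*(-10*26) = 11*(-260) = -2860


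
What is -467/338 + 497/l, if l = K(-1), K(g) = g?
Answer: -168453/338 ≈ -498.38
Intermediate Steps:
l = -1
-467/338 + 497/l = -467/338 + 497/(-1) = -467*1/338 + 497*(-1) = -467/338 - 497 = -168453/338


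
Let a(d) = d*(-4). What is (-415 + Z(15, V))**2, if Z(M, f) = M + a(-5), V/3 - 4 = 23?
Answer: 144400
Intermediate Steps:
a(d) = -4*d
V = 81 (V = 12 + 3*23 = 12 + 69 = 81)
Z(M, f) = 20 + M (Z(M, f) = M - 4*(-5) = M + 20 = 20 + M)
(-415 + Z(15, V))**2 = (-415 + (20 + 15))**2 = (-415 + 35)**2 = (-380)**2 = 144400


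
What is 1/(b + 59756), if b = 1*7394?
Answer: 1/67150 ≈ 1.4892e-5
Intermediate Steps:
b = 7394
1/(b + 59756) = 1/(7394 + 59756) = 1/67150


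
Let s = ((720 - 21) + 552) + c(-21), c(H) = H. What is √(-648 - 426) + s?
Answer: 1230 + I*√1074 ≈ 1230.0 + 32.772*I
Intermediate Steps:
s = 1230 (s = ((720 - 21) + 552) - 21 = (699 + 552) - 21 = 1251 - 21 = 1230)
√(-648 - 426) + s = √(-648 - 426) + 1230 = √(-1074) + 1230 = I*√1074 + 1230 = 1230 + I*√1074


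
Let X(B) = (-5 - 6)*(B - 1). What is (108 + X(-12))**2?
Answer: 63001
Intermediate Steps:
X(B) = 11 - 11*B (X(B) = -11*(-1 + B) = 11 - 11*B)
(108 + X(-12))**2 = (108 + (11 - 11*(-12)))**2 = (108 + (11 + 132))**2 = (108 + 143)**2 = 251**2 = 63001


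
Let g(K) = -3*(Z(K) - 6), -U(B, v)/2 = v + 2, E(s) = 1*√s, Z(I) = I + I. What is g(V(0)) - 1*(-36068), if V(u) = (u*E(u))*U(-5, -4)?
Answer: 36086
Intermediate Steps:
Z(I) = 2*I
E(s) = √s
U(B, v) = -4 - 2*v (U(B, v) = -2*(v + 2) = -2*(2 + v) = -4 - 2*v)
V(u) = 4*u^(3/2) (V(u) = (u*√u)*(-4 - 2*(-4)) = u^(3/2)*(-4 + 8) = u^(3/2)*4 = 4*u^(3/2))
g(K) = 18 - 6*K (g(K) = -3*(2*K - 6) = -3*(-6 + 2*K) = 18 - 6*K)
g(V(0)) - 1*(-36068) = (18 - 24*0^(3/2)) - 1*(-36068) = (18 - 24*0) + 36068 = (18 - 6*0) + 36068 = (18 + 0) + 36068 = 18 + 36068 = 36086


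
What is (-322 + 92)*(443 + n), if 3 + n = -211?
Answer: -52670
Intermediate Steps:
n = -214 (n = -3 - 211 = -214)
(-322 + 92)*(443 + n) = (-322 + 92)*(443 - 214) = -230*229 = -52670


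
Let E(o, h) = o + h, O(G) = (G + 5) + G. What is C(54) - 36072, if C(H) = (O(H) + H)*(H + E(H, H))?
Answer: -9018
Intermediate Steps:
O(G) = 5 + 2*G (O(G) = (5 + G) + G = 5 + 2*G)
E(o, h) = h + o
C(H) = 3*H*(5 + 3*H) (C(H) = ((5 + 2*H) + H)*(H + (H + H)) = (5 + 3*H)*(H + 2*H) = (5 + 3*H)*(3*H) = 3*H*(5 + 3*H))
C(54) - 36072 = 3*54*(5 + 3*54) - 36072 = 3*54*(5 + 162) - 36072 = 3*54*167 - 36072 = 27054 - 36072 = -9018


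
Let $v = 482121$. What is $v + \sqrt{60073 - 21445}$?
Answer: $482121 + 6 \sqrt{1073} \approx 4.8232 \cdot 10^{5}$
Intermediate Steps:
$v + \sqrt{60073 - 21445} = 482121 + \sqrt{60073 - 21445} = 482121 + \sqrt{38628} = 482121 + 6 \sqrt{1073}$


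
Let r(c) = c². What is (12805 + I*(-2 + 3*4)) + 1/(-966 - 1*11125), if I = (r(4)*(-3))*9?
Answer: 102592134/12091 ≈ 8485.0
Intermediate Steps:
I = -432 (I = (4²*(-3))*9 = (16*(-3))*9 = -48*9 = -432)
(12805 + I*(-2 + 3*4)) + 1/(-966 - 1*11125) = (12805 - 432*(-2 + 3*4)) + 1/(-966 - 1*11125) = (12805 - 432*(-2 + 12)) + 1/(-966 - 11125) = (12805 - 432*10) + 1/(-12091) = (12805 - 4320) - 1/12091 = 8485 - 1/12091 = 102592134/12091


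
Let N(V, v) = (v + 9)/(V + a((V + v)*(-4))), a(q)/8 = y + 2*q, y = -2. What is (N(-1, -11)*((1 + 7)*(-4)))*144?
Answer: 9216/751 ≈ 12.272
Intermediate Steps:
a(q) = -16 + 16*q (a(q) = 8*(-2 + 2*q) = -16 + 16*q)
N(V, v) = (9 + v)/(-16 - 64*v - 63*V) (N(V, v) = (v + 9)/(V + (-16 + 16*((V + v)*(-4)))) = (9 + v)/(V + (-16 + 16*(-4*V - 4*v))) = (9 + v)/(V + (-16 + (-64*V - 64*v))) = (9 + v)/(V + (-16 - 64*V - 64*v)) = (9 + v)/(-16 - 64*v - 63*V))
(N(-1, -11)*((1 + 7)*(-4)))*144 = (((-9 - 1*(-11))/(16 + 63*(-1) + 64*(-11)))*((1 + 7)*(-4)))*144 = (((-9 + 11)/(16 - 63 - 704))*(8*(-4)))*144 = ((2/(-751))*(-32))*144 = (-1/751*2*(-32))*144 = -2/751*(-32)*144 = (64/751)*144 = 9216/751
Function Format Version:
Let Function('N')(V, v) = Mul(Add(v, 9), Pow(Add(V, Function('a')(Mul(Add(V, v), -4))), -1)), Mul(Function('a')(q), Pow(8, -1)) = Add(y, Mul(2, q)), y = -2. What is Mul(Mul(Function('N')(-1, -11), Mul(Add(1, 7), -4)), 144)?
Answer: Rational(9216, 751) ≈ 12.272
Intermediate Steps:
Function('a')(q) = Add(-16, Mul(16, q)) (Function('a')(q) = Mul(8, Add(-2, Mul(2, q))) = Add(-16, Mul(16, q)))
Function('N')(V, v) = Mul(Pow(Add(-16, Mul(-64, v), Mul(-63, V)), -1), Add(9, v)) (Function('N')(V, v) = Mul(Add(v, 9), Pow(Add(V, Add(-16, Mul(16, Mul(Add(V, v), -4)))), -1)) = Mul(Add(9, v), Pow(Add(V, Add(-16, Mul(16, Add(Mul(-4, V), Mul(-4, v))))), -1)) = Mul(Add(9, v), Pow(Add(V, Add(-16, Add(Mul(-64, V), Mul(-64, v)))), -1)) = Mul(Add(9, v), Pow(Add(V, Add(-16, Mul(-64, V), Mul(-64, v))), -1)) = Mul(Add(9, v), Pow(Add(-16, Mul(-64, v), Mul(-63, V)), -1)) = Mul(Pow(Add(-16, Mul(-64, v), Mul(-63, V)), -1), Add(9, v)))
Mul(Mul(Function('N')(-1, -11), Mul(Add(1, 7), -4)), 144) = Mul(Mul(Mul(Pow(Add(16, Mul(63, -1), Mul(64, -11)), -1), Add(-9, Mul(-1, -11))), Mul(Add(1, 7), -4)), 144) = Mul(Mul(Mul(Pow(Add(16, -63, -704), -1), Add(-9, 11)), Mul(8, -4)), 144) = Mul(Mul(Mul(Pow(-751, -1), 2), -32), 144) = Mul(Mul(Mul(Rational(-1, 751), 2), -32), 144) = Mul(Mul(Rational(-2, 751), -32), 144) = Mul(Rational(64, 751), 144) = Rational(9216, 751)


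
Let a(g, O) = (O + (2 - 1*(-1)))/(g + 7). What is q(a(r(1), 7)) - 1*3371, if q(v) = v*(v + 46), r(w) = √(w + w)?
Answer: -7290099/2209 - 23020*√2/2209 ≈ -3314.9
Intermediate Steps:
r(w) = √2*√w (r(w) = √(2*w) = √2*√w)
a(g, O) = (3 + O)/(7 + g) (a(g, O) = (O + (2 + 1))/(7 + g) = (O + 3)/(7 + g) = (3 + O)/(7 + g))
q(v) = v*(46 + v)
q(a(r(1), 7)) - 1*3371 = ((3 + 7)/(7 + √2*√1))*(46 + (3 + 7)/(7 + √2*√1)) - 1*3371 = (10/(7 + √2*1))*(46 + 10/(7 + √2*1)) - 3371 = (10/(7 + √2))*(46 + 10/(7 + √2)) - 3371 = 10*(46 + 10/(7 + √2))/(7 + √2) - 3371 = -3371 + 10*(46 + 10/(7 + √2))/(7 + √2)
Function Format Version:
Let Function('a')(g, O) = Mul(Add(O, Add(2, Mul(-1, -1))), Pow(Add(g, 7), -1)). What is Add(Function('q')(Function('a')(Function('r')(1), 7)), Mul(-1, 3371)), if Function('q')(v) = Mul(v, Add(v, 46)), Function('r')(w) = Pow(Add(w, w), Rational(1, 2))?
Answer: Add(Rational(-7290099, 2209), Mul(Rational(-23020, 2209), Pow(2, Rational(1, 2)))) ≈ -3314.9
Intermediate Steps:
Function('r')(w) = Mul(Pow(2, Rational(1, 2)), Pow(w, Rational(1, 2))) (Function('r')(w) = Pow(Mul(2, w), Rational(1, 2)) = Mul(Pow(2, Rational(1, 2)), Pow(w, Rational(1, 2))))
Function('a')(g, O) = Mul(Pow(Add(7, g), -1), Add(3, O)) (Function('a')(g, O) = Mul(Add(O, Add(2, 1)), Pow(Add(7, g), -1)) = Mul(Add(O, 3), Pow(Add(7, g), -1)) = Mul(Add(3, O), Pow(Add(7, g), -1)) = Mul(Pow(Add(7, g), -1), Add(3, O)))
Function('q')(v) = Mul(v, Add(46, v))
Add(Function('q')(Function('a')(Function('r')(1), 7)), Mul(-1, 3371)) = Add(Mul(Mul(Pow(Add(7, Mul(Pow(2, Rational(1, 2)), Pow(1, Rational(1, 2)))), -1), Add(3, 7)), Add(46, Mul(Pow(Add(7, Mul(Pow(2, Rational(1, 2)), Pow(1, Rational(1, 2)))), -1), Add(3, 7)))), Mul(-1, 3371)) = Add(Mul(Mul(Pow(Add(7, Mul(Pow(2, Rational(1, 2)), 1)), -1), 10), Add(46, Mul(Pow(Add(7, Mul(Pow(2, Rational(1, 2)), 1)), -1), 10))), -3371) = Add(Mul(Mul(Pow(Add(7, Pow(2, Rational(1, 2))), -1), 10), Add(46, Mul(Pow(Add(7, Pow(2, Rational(1, 2))), -1), 10))), -3371) = Add(Mul(Mul(10, Pow(Add(7, Pow(2, Rational(1, 2))), -1)), Add(46, Mul(10, Pow(Add(7, Pow(2, Rational(1, 2))), -1)))), -3371) = Add(Mul(10, Pow(Add(7, Pow(2, Rational(1, 2))), -1), Add(46, Mul(10, Pow(Add(7, Pow(2, Rational(1, 2))), -1)))), -3371) = Add(-3371, Mul(10, Pow(Add(7, Pow(2, Rational(1, 2))), -1), Add(46, Mul(10, Pow(Add(7, Pow(2, Rational(1, 2))), -1)))))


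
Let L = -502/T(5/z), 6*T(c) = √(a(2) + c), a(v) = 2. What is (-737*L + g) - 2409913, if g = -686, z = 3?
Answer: -2410599 + 201804*√33 ≈ -1.2513e+6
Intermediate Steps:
T(c) = √(2 + c)/6
L = -3012*√33/11 (L = -502*6/√(2 + 5/3) = -502*6*√33/11 = -3012*√33/11 ≈ -1573.0)
(-737*L + g) - 2409913 = (-(-201804)*√33 - 686) - 2409913 = (201804*√33 - 686) - 2409913 = (-686 + 201804*√33) - 2409913 = -2410599 + 201804*√33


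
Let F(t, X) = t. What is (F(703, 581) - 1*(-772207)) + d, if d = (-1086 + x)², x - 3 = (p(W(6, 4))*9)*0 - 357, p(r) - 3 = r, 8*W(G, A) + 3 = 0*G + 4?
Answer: 2846510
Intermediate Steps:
W(G, A) = ⅛ (W(G, A) = -3/8 + (0*G + 4)/8 = -3/8 + (0 + 4)/8 = -3/8 + (⅛)*4 = -3/8 + ½ = ⅛)
p(r) = 3 + r
x = -354 (x = 3 + (((3 + ⅛)*9)*0 - 357) = 3 + (((25/8)*9)*0 - 357) = 3 + ((225/8)*0 - 357) = 3 + (0 - 357) = 3 - 357 = -354)
d = 2073600 (d = (-1086 - 354)² = (-1440)² = 2073600)
(F(703, 581) - 1*(-772207)) + d = (703 - 1*(-772207)) + 2073600 = (703 + 772207) + 2073600 = 772910 + 2073600 = 2846510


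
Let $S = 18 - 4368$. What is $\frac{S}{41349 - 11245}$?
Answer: $- \frac{2175}{15052} \approx -0.1445$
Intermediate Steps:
$S = -4350$ ($S = 18 - 4368 = -4350$)
$\frac{S}{41349 - 11245} = - \frac{4350}{41349 - 11245} = - \frac{4350}{30104} = \left(-4350\right) \frac{1}{30104} = - \frac{2175}{15052}$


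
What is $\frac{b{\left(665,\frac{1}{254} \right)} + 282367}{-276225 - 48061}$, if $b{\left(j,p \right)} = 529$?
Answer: $- \frac{141448}{162143} \approx -0.87237$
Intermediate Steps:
$\frac{b{\left(665,\frac{1}{254} \right)} + 282367}{-276225 - 48061} = \frac{529 + 282367}{-276225 - 48061} = \frac{282896}{-324286} = 282896 \left(- \frac{1}{324286}\right) = - \frac{141448}{162143}$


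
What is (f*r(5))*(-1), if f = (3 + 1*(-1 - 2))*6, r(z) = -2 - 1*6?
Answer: 0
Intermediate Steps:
r(z) = -8 (r(z) = -2 - 6 = -8)
f = 0 (f = (3 + 1*(-3))*6 = (3 - 3)*6 = 0*6 = 0)
(f*r(5))*(-1) = (0*(-8))*(-1) = 0*(-1) = 0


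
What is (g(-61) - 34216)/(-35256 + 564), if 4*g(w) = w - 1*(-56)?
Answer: 45623/46256 ≈ 0.98631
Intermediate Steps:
g(w) = 14 + w/4 (g(w) = (w - 1*(-56))/4 = (w + 56)/4 = (56 + w)/4 = 14 + w/4)
(g(-61) - 34216)/(-35256 + 564) = ((14 + (1/4)*(-61)) - 34216)/(-35256 + 564) = ((14 - 61/4) - 34216)/(-34692) = (-5/4 - 34216)*(-1/34692) = -136869/4*(-1/34692) = 45623/46256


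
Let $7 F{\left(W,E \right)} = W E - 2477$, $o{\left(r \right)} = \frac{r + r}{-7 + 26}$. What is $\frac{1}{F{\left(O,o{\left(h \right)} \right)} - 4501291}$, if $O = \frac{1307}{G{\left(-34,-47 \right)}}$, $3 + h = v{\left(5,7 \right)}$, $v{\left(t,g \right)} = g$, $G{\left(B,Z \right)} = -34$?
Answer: $- \frac{2261}{10178224250} \approx -2.2214 \cdot 10^{-7}$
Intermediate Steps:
$h = 4$ ($h = -3 + 7 = 4$)
$o{\left(r \right)} = \frac{2 r}{19}$
$O = - \frac{1307}{34}$ ($O = \frac{1307}{-34} = 1307 \left(- \frac{1}{34}\right) = - \frac{1307}{34} \approx -38.441$)
$F{\left(W,E \right)} = - \frac{2477}{7} + \frac{E W}{7}$ ($F{\left(W,E \right)} = \frac{W E - 2477}{7} = \frac{E W - 2477}{7} = \frac{-2477 + E W}{7} = - \frac{2477}{7} + \frac{E W}{7}$)
$\frac{1}{F{\left(O,o{\left(h \right)} \right)} - 4501291} = \frac{1}{\left(- \frac{2477}{7} + \frac{1}{7} \cdot \frac{2}{19} \cdot 4 \left(- \frac{1307}{34}\right)\right) - 4501291} = \frac{1}{\left(- \frac{2477}{7} + \frac{1}{7} \cdot \frac{8}{19} \left(- \frac{1307}{34}\right)\right) - 4501291} = \frac{1}{\left(- \frac{2477}{7} - \frac{5228}{2261}\right) - 4501291} = \frac{1}{- \frac{805299}{2261} - 4501291} = \frac{1}{- \frac{10178224250}{2261}} = - \frac{2261}{10178224250}$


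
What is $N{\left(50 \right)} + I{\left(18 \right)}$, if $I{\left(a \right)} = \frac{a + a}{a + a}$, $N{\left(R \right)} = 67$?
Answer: $68$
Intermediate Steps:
$I{\left(a \right)} = 1$ ($I{\left(a \right)} = \frac{2 a}{2 a} = 2 a \frac{1}{2 a} = 1$)
$N{\left(50 \right)} + I{\left(18 \right)} = 67 + 1 = 68$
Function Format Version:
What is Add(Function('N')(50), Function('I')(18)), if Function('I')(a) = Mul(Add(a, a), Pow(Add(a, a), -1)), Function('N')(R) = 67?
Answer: 68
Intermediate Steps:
Function('I')(a) = 1 (Function('I')(a) = Mul(Mul(2, a), Pow(Mul(2, a), -1)) = Mul(Mul(2, a), Mul(Rational(1, 2), Pow(a, -1))) = 1)
Add(Function('N')(50), Function('I')(18)) = Add(67, 1) = 68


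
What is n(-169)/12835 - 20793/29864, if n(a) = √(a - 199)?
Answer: -20793/29864 + 4*I*√23/12835 ≈ -0.69626 + 0.0014946*I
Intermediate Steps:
n(a) = √(-199 + a)
n(-169)/12835 - 20793/29864 = √(-199 - 169)/12835 - 20793/29864 = √(-368)*(1/12835) - 20793*1/29864 = (4*I*√23)*(1/12835) - 20793/29864 = 4*I*√23/12835 - 20793/29864 = -20793/29864 + 4*I*√23/12835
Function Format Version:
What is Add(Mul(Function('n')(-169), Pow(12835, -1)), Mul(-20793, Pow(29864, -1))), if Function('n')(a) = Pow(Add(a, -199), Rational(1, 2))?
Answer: Add(Rational(-20793, 29864), Mul(Rational(4, 12835), I, Pow(23, Rational(1, 2)))) ≈ Add(-0.69626, Mul(0.0014946, I))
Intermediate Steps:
Function('n')(a) = Pow(Add(-199, a), Rational(1, 2))
Add(Mul(Function('n')(-169), Pow(12835, -1)), Mul(-20793, Pow(29864, -1))) = Add(Mul(Pow(Add(-199, -169), Rational(1, 2)), Pow(12835, -1)), Mul(-20793, Pow(29864, -1))) = Add(Mul(Pow(-368, Rational(1, 2)), Rational(1, 12835)), Mul(-20793, Rational(1, 29864))) = Add(Mul(Mul(4, I, Pow(23, Rational(1, 2))), Rational(1, 12835)), Rational(-20793, 29864)) = Add(Mul(Rational(4, 12835), I, Pow(23, Rational(1, 2))), Rational(-20793, 29864)) = Add(Rational(-20793, 29864), Mul(Rational(4, 12835), I, Pow(23, Rational(1, 2))))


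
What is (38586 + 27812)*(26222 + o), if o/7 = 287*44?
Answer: 7610405964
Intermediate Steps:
o = 88396 (o = 7*(287*44) = 7*12628 = 88396)
(38586 + 27812)*(26222 + o) = (38586 + 27812)*(26222 + 88396) = 66398*114618 = 7610405964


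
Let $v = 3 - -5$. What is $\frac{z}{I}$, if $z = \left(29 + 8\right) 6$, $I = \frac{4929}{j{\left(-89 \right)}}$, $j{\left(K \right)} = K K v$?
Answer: $\frac{4689232}{1643} \approx 2854.1$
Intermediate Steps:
$v = 8$ ($v = 3 + 5 = 8$)
$j{\left(K \right)} = 8 K^{2}$ ($j{\left(K \right)} = K K 8 = K^{2} \cdot 8 = 8 K^{2}$)
$I = \frac{4929}{63368}$ ($I = \frac{4929}{8 \left(-89\right)^{2}} = \frac{4929}{8 \cdot 7921} = \frac{4929}{63368} \approx 0.077784$)
$z = 222$ ($z = 37 \cdot 6 = 222$)
$\frac{z}{I} = \frac{222}{\frac{4929}{63368}} = 222 \cdot \frac{63368}{4929} = \frac{4689232}{1643}$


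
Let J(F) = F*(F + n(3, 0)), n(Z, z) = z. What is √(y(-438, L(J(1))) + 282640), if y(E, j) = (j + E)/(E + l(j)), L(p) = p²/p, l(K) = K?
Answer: √282641 ≈ 531.64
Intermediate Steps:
J(F) = F² (J(F) = F*(F + 0) = F*F = F²)
L(p) = p
y(E, j) = 1 (y(E, j) = (j + E)/(E + j) = (E + j)/(E + j) = 1)
√(y(-438, L(J(1))) + 282640) = √(1 + 282640) = √282641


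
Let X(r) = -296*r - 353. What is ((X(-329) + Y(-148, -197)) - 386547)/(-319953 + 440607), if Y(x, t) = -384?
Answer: -144950/60327 ≈ -2.4027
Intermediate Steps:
X(r) = -353 - 296*r
((X(-329) + Y(-148, -197)) - 386547)/(-319953 + 440607) = (((-353 - 296*(-329)) - 384) - 386547)/(-319953 + 440607) = (((-353 + 97384) - 384) - 386547)/120654 = ((97031 - 384) - 386547)*(1/120654) = (96647 - 386547)*(1/120654) = -289900*1/120654 = -144950/60327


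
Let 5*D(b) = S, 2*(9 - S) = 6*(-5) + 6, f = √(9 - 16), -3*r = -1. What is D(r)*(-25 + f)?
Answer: -105 + 21*I*√7/5 ≈ -105.0 + 11.112*I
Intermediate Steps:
r = ⅓ (r = -⅓*(-1) = ⅓ ≈ 0.33333)
f = I*√7 (f = √(-7) = I*√7 ≈ 2.6458*I)
S = 21 (S = 9 - (6*(-5) + 6)/2 = 9 - (-30 + 6)/2 = 9 - ½*(-24) = 9 + 12 = 21)
D(b) = 21/5 (D(b) = (⅕)*21 = 21/5)
D(r)*(-25 + f) = 21*(-25 + I*√7)/5 = -105 + 21*I*√7/5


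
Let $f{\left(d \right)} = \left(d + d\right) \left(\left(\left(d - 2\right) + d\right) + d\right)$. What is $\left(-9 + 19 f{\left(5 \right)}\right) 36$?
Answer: $88596$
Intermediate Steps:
$f{\left(d \right)} = 2 d \left(-2 + 3 d\right)$ ($f{\left(d \right)} = 2 d \left(\left(\left(-2 + d\right) + d\right) + d\right) = 2 d \left(\left(-2 + 2 d\right) + d\right) = 2 d \left(-2 + 3 d\right)$)
$\left(-9 + 19 f{\left(5 \right)}\right) 36 = \left(-9 + 19 \cdot 2 \cdot 5 \left(-2 + 3 \cdot 5\right)\right) 36 = \left(-9 + 19 \cdot 2 \cdot 5 \left(-2 + 15\right)\right) 36 = \left(-9 + 19 \cdot 2 \cdot 5 \cdot 13\right) 36 = \left(-9 + 19 \cdot 130\right) 36 = \left(-9 + 2470\right) 36 = 2461 \cdot 36 = 88596$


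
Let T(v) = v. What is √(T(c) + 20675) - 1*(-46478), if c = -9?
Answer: 46478 + √20666 ≈ 46622.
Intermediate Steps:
√(T(c) + 20675) - 1*(-46478) = √(-9 + 20675) - 1*(-46478) = √20666 + 46478 = 46478 + √20666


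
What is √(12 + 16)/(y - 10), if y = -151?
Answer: -2*√7/161 ≈ -0.032866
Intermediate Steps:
√(12 + 16)/(y - 10) = √(12 + 16)/(-151 - 10) = √28/(-161) = -2*√7/161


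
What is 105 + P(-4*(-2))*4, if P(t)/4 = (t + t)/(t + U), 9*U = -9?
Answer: 991/7 ≈ 141.57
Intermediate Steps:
U = -1 (U = (⅑)*(-9) = -1)
P(t) = 8*t/(-1 + t) (P(t) = 4*((t + t)/(t - 1)) = 4*((2*t)/(-1 + t)) = 4*(2*t/(-1 + t)) = 8*t/(-1 + t))
105 + P(-4*(-2))*4 = 105 + (8*(-4*(-2))/(-1 - 4*(-2)))*4 = 105 + (8*8/(-1 + 8))*4 = 105 + (8*8/7)*4 = 105 + (8*8*(⅐))*4 = 105 + (64/7)*4 = 105 + 256/7 = 991/7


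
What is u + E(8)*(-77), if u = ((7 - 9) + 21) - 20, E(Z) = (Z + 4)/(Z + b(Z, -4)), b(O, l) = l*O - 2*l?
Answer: 227/4 ≈ 56.750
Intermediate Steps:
b(O, l) = -2*l + O*l (b(O, l) = O*l - 2*l = -2*l + O*l)
E(Z) = (4 + Z)/(8 - 3*Z) (E(Z) = (Z + 4)/(Z - 4*(-2 + Z)) = (4 + Z)/(Z + (8 - 4*Z)) = (4 + Z)/(8 - 3*Z))
u = -1 (u = (-2 + 21) - 20 = 19 - 20 = -1)
u + E(8)*(-77) = -1 + ((4 + 8)/(8 - 3*8))*(-77) = -1 + (12/(8 - 24))*(-77) = -1 + (12/(-16))*(-77) = -1 - 1/16*12*(-77) = -1 - ¾*(-77) = -1 + 231/4 = 227/4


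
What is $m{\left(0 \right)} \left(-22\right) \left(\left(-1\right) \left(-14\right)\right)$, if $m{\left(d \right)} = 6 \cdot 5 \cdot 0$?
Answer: $0$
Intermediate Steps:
$m{\left(d \right)} = 0$ ($m{\left(d \right)} = 30 \cdot 0 = 0$)
$m{\left(0 \right)} \left(-22\right) \left(\left(-1\right) \left(-14\right)\right) = 0 \left(-22\right) \left(\left(-1\right) \left(-14\right)\right) = 0 \cdot 14 = 0$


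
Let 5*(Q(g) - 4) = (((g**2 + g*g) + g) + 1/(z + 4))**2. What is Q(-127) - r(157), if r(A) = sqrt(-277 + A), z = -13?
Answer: 83623917304/405 - 2*I*sqrt(30) ≈ 2.0648e+8 - 10.954*I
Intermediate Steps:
Q(g) = 4 + (-1/9 + g + 2*g**2)**2/5 (Q(g) = 4 + (((g**2 + g*g) + g) + 1/(-13 + 4))**2/5 = 4 + (((g**2 + g**2) + g) + 1/(-9))**2/5 = 4 + ((2*g**2 + g) - 1/9)**2/5 = 4 + ((g + 2*g**2) - 1/9)**2/5 = 4 + (-1/9 + g + 2*g**2)**2/5)
Q(-127) - r(157) = (4 + (1 - 18*(-127)**2 - 9*(-127))**2/405) - sqrt(-277 + 157) = (4 + (1 - 18*16129 + 1143)**2/405) - sqrt(-120) = (4 + (1 - 290322 + 1143)**2/405) - 2*I*sqrt(30) = (4 + (1/405)*(-289178)**2) - 2*I*sqrt(30) = (4 + (1/405)*83623915684) - 2*I*sqrt(30) = (4 + 83623915684/405) - 2*I*sqrt(30) = 83623917304/405 - 2*I*sqrt(30)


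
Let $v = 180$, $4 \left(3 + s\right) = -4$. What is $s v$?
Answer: $-720$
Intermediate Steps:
$s = -4$ ($s = -3 + \frac{1}{4} \left(-4\right) = -3 - 1 = -4$)
$s v = \left(-4\right) 180 = -720$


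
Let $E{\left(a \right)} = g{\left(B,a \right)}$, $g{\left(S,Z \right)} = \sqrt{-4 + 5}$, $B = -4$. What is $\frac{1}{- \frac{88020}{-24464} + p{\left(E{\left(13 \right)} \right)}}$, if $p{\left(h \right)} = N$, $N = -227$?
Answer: $- \frac{6116}{1366327} \approx -0.0044762$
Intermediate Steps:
$g{\left(S,Z \right)} = 1$ ($g{\left(S,Z \right)} = \sqrt{1} = 1$)
$E{\left(a \right)} = 1$
$p{\left(h \right)} = -227$
$\frac{1}{- \frac{88020}{-24464} + p{\left(E{\left(13 \right)} \right)}} = \frac{1}{- \frac{88020}{-24464} - 227} = \frac{1}{\left(-88020\right) \left(- \frac{1}{24464}\right) - 227} = \frac{1}{\frac{22005}{6116} - 227} = \frac{1}{- \frac{1366327}{6116}} = - \frac{6116}{1366327}$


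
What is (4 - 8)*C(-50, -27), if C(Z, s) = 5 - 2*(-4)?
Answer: -52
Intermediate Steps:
C(Z, s) = 13 (C(Z, s) = 5 + 8 = 13)
(4 - 8)*C(-50, -27) = (4 - 8)*13 = -4*13 = -52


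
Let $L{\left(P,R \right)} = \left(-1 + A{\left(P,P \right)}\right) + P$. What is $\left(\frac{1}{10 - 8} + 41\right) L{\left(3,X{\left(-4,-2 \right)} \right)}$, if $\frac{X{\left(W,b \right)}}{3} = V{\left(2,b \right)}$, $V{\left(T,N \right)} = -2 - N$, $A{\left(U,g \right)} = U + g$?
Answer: $332$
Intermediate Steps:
$X{\left(W,b \right)} = -6 - 3 b$ ($X{\left(W,b \right)} = 3 \left(-2 - b\right) = -6 - 3 b$)
$L{\left(P,R \right)} = -1 + 3 P$ ($L{\left(P,R \right)} = \left(-1 + \left(P + P\right)\right) + P = \left(-1 + 2 P\right) + P = -1 + 3 P$)
$\left(\frac{1}{10 - 8} + 41\right) L{\left(3,X{\left(-4,-2 \right)} \right)} = \left(\frac{1}{10 - 8} + 41\right) \left(-1 + 3 \cdot 3\right) = \left(\frac{1}{2} + 41\right) \left(-1 + 9\right) = \left(\frac{1}{2} + 41\right) 8 = \frac{83}{2} \cdot 8 = 332$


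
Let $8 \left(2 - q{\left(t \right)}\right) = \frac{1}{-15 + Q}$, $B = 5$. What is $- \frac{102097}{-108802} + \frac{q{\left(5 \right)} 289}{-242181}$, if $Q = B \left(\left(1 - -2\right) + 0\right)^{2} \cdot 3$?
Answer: $\frac{11838287402369}{12647893037760} \approx 0.93599$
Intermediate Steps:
$Q = 135$ ($Q = 5 \left(\left(1 - -2\right) + 0\right)^{2} \cdot 3 = 5 \left(\left(1 + 2\right) + 0\right)^{2} \cdot 3 = 5 \left(3 + 0\right)^{2} \cdot 3 = 5 \cdot 3^{2} \cdot 3 = 5 \cdot 9 \cdot 3 = 45 \cdot 3 = 135$)
$q{\left(t \right)} = \frac{1919}{960}$ ($q{\left(t \right)} = 2 - \frac{1}{8 \left(-15 + 135\right)} = 2 - \frac{1}{8 \cdot 120} = 2 - \frac{1}{960} = \frac{1919}{960}$)
$- \frac{102097}{-108802} + \frac{q{\left(5 \right)} 289}{-242181} = - \frac{102097}{-108802} + \frac{\frac{1919}{960} \cdot 289}{-242181} = \left(-102097\right) \left(- \frac{1}{108802}\right) + \frac{554591}{960} \left(- \frac{1}{242181}\right) = \frac{102097}{108802} - \frac{554591}{232493760} = \frac{11838287402369}{12647893037760}$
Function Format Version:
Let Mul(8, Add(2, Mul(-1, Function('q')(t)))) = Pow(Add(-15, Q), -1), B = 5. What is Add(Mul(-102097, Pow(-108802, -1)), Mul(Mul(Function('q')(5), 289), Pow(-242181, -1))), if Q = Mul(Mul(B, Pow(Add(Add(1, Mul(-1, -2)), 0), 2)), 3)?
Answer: Rational(11838287402369, 12647893037760) ≈ 0.93599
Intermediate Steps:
Q = 135 (Q = Mul(Mul(5, Pow(Add(Add(1, Mul(-1, -2)), 0), 2)), 3) = Mul(Mul(5, Pow(Add(Add(1, 2), 0), 2)), 3) = Mul(Mul(5, Pow(Add(3, 0), 2)), 3) = Mul(Mul(5, Pow(3, 2)), 3) = Mul(Mul(5, 9), 3) = Mul(45, 3) = 135)
Function('q')(t) = Rational(1919, 960) (Function('q')(t) = Add(2, Mul(Rational(-1, 8), Pow(Add(-15, 135), -1))) = Add(2, Mul(Rational(-1, 8), Pow(120, -1))) = Add(2, Mul(Rational(-1, 8), Rational(1, 120))) = Add(2, Rational(-1, 960)) = Rational(1919, 960))
Add(Mul(-102097, Pow(-108802, -1)), Mul(Mul(Function('q')(5), 289), Pow(-242181, -1))) = Add(Mul(-102097, Pow(-108802, -1)), Mul(Mul(Rational(1919, 960), 289), Pow(-242181, -1))) = Add(Mul(-102097, Rational(-1, 108802)), Mul(Rational(554591, 960), Rational(-1, 242181))) = Add(Rational(102097, 108802), Rational(-554591, 232493760)) = Rational(11838287402369, 12647893037760)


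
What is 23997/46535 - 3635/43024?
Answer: 863292203/2002121840 ≈ 0.43119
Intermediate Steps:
23997/46535 - 3635/43024 = 863292203/2002121840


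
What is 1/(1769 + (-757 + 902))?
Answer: 1/1914 ≈ 0.00052247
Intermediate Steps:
1/(1769 + (-757 + 902)) = 1/(1769 + 145) = 1/1914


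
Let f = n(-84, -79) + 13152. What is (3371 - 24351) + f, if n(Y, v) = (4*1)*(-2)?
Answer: -7836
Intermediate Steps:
n(Y, v) = -8 (n(Y, v) = 4*(-2) = -8)
f = 13144 (f = -8 + 13152 = 13144)
(3371 - 24351) + f = (3371 - 24351) + 13144 = -20980 + 13144 = -7836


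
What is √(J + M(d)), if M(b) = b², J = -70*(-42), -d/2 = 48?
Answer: 2*√3039 ≈ 110.25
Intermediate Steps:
d = -96 (d = -2*48 = -96)
J = 2940
√(J + M(d)) = √(2940 + (-96)²) = √(2940 + 9216) = √12156 = 2*√3039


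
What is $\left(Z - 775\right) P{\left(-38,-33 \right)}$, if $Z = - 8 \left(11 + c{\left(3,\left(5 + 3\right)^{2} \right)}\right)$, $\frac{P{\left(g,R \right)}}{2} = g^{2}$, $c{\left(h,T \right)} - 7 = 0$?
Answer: $-2654072$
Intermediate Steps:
$c{\left(h,T \right)} = 7$ ($c{\left(h,T \right)} = 7 + 0 = 7$)
$P{\left(g,R \right)} = 2 g^{2}$
$Z = -144$ ($Z = - 8 \left(11 + 7\right) = \left(-8\right) 18 = -144$)
$\left(Z - 775\right) P{\left(-38,-33 \right)} = \left(-144 - 775\right) 2 \left(-38\right)^{2} = - 919 \cdot 2 \cdot 1444 = \left(-919\right) 2888 = -2654072$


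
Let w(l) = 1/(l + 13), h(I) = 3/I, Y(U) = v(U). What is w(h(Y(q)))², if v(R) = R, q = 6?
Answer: 4/729 ≈ 0.0054870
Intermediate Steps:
Y(U) = U
w(l) = 1/(13 + l)
w(h(Y(q)))² = (1/(13 + 3/6))² = (1/(13 + 3*(⅙)))² = (1/(13 + ½))² = (1/(27/2))² = (2/27)² = 4/729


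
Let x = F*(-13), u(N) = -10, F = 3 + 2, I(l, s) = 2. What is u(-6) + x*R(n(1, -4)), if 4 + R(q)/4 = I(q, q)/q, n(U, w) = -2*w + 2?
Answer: 978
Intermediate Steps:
F = 5
n(U, w) = 2 - 2*w
x = -65 (x = 5*(-13) = -65)
R(q) = -16 + 8/q (R(q) = -16 + 4*(2/q) = -16 + 8/q)
u(-6) + x*R(n(1, -4)) = -10 - 65*(-16 + 8/(2 - 2*(-4))) = -10 - 65*(-16 + 8/(2 + 8)) = -10 - 65*(-16 + 8/10) = -10 - 65*(-16 + 8*(⅒)) = -10 - 65*(-16 + ⅘) = -10 - 65*(-76/5) = -10 + 988 = 978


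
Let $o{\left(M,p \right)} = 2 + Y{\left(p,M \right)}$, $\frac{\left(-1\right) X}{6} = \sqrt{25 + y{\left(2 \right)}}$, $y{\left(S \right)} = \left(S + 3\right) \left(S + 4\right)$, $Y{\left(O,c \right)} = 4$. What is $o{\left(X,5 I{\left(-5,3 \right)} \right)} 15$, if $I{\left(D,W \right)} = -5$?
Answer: $90$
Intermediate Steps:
$y{\left(S \right)} = \left(3 + S\right) \left(4 + S\right)$
$X = - 6 \sqrt{55}$ ($X = - 6 \sqrt{25 + \left(12 + 2^{2} + 7 \cdot 2\right)} = - 6 \sqrt{25 + \left(12 + 4 + 14\right)} = - 6 \sqrt{25 + 30} = - 6 \sqrt{55} \approx -44.497$)
$o{\left(M,p \right)} = 6$ ($o{\left(M,p \right)} = 2 + 4 = 6$)
$o{\left(X,5 I{\left(-5,3 \right)} \right)} 15 = 6 \cdot 15 = 90$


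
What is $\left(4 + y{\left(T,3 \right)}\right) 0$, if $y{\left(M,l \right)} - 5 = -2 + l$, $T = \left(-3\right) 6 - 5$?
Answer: $0$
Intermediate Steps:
$T = -23$ ($T = -18 - 5 = -23$)
$y{\left(M,l \right)} = 3 + l$ ($y{\left(M,l \right)} = 5 + \left(-2 + l\right) = 3 + l$)
$\left(4 + y{\left(T,3 \right)}\right) 0 = \left(4 + \left(3 + 3\right)\right) 0 = \left(4 + 6\right) 0 = 10 \cdot 0 = 0$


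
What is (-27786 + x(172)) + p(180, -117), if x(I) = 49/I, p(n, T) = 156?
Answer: -4752311/172 ≈ -27630.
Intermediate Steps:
(-27786 + x(172)) + p(180, -117) = (-27786 + 49/172) + 156 = -4779143/172 + 156 = -4752311/172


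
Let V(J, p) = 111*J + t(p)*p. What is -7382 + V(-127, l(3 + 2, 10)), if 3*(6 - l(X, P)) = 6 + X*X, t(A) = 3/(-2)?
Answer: -42945/2 ≈ -21473.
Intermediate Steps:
t(A) = -3/2 (t(A) = 3*(-½) = -3/2)
l(X, P) = 4 - X²/3 (l(X, P) = 6 - (6 + X*X)/3 = 6 - (6 + X²)/3 = 6 + (-2 - X²/3) = 4 - X²/3)
V(J, p) = 111*J - 3*p/2
-7382 + V(-127, l(3 + 2, 10)) = -7382 + (111*(-127) - 3*(4 - (3 + 2)²/3)/2) = -7382 + (-14097 - 3*(4 - ⅓*5²)/2) = -7382 + (-14097 - 3*(4 - ⅓*25)/2) = -7382 + (-14097 - 3*(4 - 25/3)/2) = -7382 + (-14097 - 3/2*(-13/3)) = -7382 + (-14097 + 13/2) = -7382 - 28181/2 = -42945/2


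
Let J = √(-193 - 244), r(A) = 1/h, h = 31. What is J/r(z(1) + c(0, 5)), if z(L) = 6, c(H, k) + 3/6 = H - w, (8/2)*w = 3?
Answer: 31*I*√437 ≈ 648.04*I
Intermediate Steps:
w = ¾ (w = (¼)*3 = ¾ ≈ 0.75000)
c(H, k) = -5/4 + H (c(H, k) = -½ + (H - 1*¾) = -½ + (H - ¾) = -½ + (-¾ + H) = -5/4 + H)
r(A) = 1/31
J = I*√437 (J = √(-437) = I*√437 ≈ 20.905*I)
J/r(z(1) + c(0, 5)) = (I*√437)/(1/31) = (I*√437)*31 = 31*I*√437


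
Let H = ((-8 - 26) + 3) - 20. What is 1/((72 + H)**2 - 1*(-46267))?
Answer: 1/46708 ≈ 2.1410e-5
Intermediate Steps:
H = -51 (H = (-34 + 3) - 20 = -31 - 20 = -51)
1/((72 + H)**2 - 1*(-46267)) = 1/((72 - 51)**2 - 1*(-46267)) = 1/(21**2 + 46267) = 1/(441 + 46267) = 1/46708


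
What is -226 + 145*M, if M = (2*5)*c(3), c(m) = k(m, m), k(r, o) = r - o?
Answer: -226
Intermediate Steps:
c(m) = 0 (c(m) = m - m = 0)
M = 0 (M = (2*5)*0 = 10*0 = 0)
-226 + 145*M = -226 + 145*0 = -226 + 0 = -226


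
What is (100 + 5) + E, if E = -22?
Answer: 83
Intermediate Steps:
(100 + 5) + E = (100 + 5) - 22 = 105 - 22 = 83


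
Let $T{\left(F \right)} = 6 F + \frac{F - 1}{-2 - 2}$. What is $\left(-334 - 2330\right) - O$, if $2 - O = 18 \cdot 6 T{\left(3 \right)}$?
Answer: $-776$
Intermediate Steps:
$T{\left(F \right)} = \frac{1}{4} + \frac{23 F}{4}$ ($T{\left(F \right)} = 6 F + \frac{-1 + F}{-4} = 6 F + \left(-1 + F\right) \left(- \frac{1}{4}\right) = 6 F - \left(- \frac{1}{4} + \frac{F}{4}\right) = \frac{1}{4} + \frac{23 F}{4}$)
$O = -1888$ ($O = 2 - 18 \cdot 6 \left(\frac{1}{4} + \frac{23}{4} \cdot 3\right) = 2 - 108 \left(\frac{1}{4} + \frac{69}{4}\right) = 2 - 108 \cdot \frac{35}{2} = 2 - 1890 = -1888$)
$\left(-334 - 2330\right) - O = \left(-334 - 2330\right) - -1888 = \left(-334 - 2330\right) + 1888 = -2664 + 1888 = -776$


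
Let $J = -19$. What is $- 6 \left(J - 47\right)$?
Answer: $396$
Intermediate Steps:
$- 6 \left(J - 47\right) = - 6 \left(-19 - 47\right) = \left(-6\right) \left(-66\right) = 396$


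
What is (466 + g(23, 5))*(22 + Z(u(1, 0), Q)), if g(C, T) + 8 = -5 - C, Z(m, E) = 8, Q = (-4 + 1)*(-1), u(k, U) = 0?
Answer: 12900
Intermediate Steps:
Q = 3 (Q = -3*(-1) = 3)
g(C, T) = -13 - C (g(C, T) = -8 + (-5 - C) = -13 - C)
(466 + g(23, 5))*(22 + Z(u(1, 0), Q)) = (466 + (-13 - 1*23))*(22 + 8) = (466 + (-13 - 23))*30 = (466 - 36)*30 = 430*30 = 12900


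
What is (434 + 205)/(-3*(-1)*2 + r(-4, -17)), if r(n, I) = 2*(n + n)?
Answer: -639/10 ≈ -63.900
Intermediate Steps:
r(n, I) = 4*n (r(n, I) = 2*(2*n) = 4*n)
(434 + 205)/(-3*(-1)*2 + r(-4, -17)) = (434 + 205)/(-3*(-1)*2 + 4*(-4)) = 639/(3*2 - 16) = 639/(6 - 16) = 639/(-10) = 639*(-⅒) = -639/10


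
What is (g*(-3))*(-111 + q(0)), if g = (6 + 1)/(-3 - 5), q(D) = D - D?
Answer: -2331/8 ≈ -291.38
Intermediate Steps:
q(D) = 0
g = -7/8 (g = 7/(-8) = 7*(-1/8) = -7/8 ≈ -0.87500)
(g*(-3))*(-111 + q(0)) = (-7/8*(-3))*(-111 + 0) = (21/8)*(-111) = -2331/8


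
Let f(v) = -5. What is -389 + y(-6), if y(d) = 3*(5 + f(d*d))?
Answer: -389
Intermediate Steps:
y(d) = 0 (y(d) = 3*(5 - 5) = 3*0 = 0)
-389 + y(-6) = -389 + 0 = -389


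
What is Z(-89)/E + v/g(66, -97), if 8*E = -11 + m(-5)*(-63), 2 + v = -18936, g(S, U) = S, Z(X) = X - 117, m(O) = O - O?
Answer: -4525/33 ≈ -137.12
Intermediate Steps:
m(O) = 0
Z(X) = -117 + X
v = -18938 (v = -2 - 18936 = -18938)
E = -11/8 (E = (-11 + 0*(-63))/8 = (-11 + 0)/8 = (1/8)*(-11) = -11/8 ≈ -1.3750)
Z(-89)/E + v/g(66, -97) = (-117 - 89)/(-11/8) - 18938/66 = -206*(-8/11) - 18938*1/66 = 1648/11 - 9469/33 = -4525/33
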